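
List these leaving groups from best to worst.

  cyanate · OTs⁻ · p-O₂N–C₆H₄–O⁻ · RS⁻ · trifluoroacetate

OTs⁻ > trifluoroacetate > cyanate > p-O₂N–C₆H₄–O⁻ > RS⁻

Rank by basicity of the departing species: weakest base leaves most easily.
OTs⁻: pKₐ(p-CH₃C₆H₄SO₃H (TsOH)) ≈ -2.8
trifluoroacetate: pKₐ(CF₃COOH) ≈ 0.2 — strongly electron-withdrawing CF₃ stabilises the carboxylate
cyanate: pKₐ(HOCN) ≈ 3.5
p-O₂N–C₆H₄–O⁻: pKₐ(p-nitrophenol) ≈ 7.2
RS⁻: pKₐ(RSH (a thiol)) ≈ 10.5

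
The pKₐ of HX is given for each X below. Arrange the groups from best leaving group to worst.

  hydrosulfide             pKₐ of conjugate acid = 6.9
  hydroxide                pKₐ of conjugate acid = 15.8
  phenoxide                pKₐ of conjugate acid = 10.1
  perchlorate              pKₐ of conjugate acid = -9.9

Lower conjugate-acid pKₐ ⇒ weaker base ⇒ better leaving group.
Sorting by the given values: perchlorate (-9.9), hydrosulfide (6.9), phenoxide (10.1), hydroxide (15.8).

perchlorate > hydrosulfide > phenoxide > hydroxide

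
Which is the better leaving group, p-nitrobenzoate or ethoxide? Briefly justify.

p-nitrobenzoate is the better leaving group.
pKₐ(p-nitrobenzoic acid) ≈ 3.4 versus pKₐ(CH₃CH₂OH) ≈ 16: p-nitrobenzoate is the much weaker base.
Electron-withdrawing nitro group stabilises the carboxylate.

p-nitrobenzoate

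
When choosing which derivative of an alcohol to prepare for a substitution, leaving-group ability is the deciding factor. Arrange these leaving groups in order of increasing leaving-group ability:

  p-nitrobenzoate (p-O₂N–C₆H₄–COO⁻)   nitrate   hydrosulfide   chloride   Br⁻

The more stable X⁻ (or X) is on its own — i.e. the weaker a base it is — the better a leaving group it makes.
Br⁻: pKₐ(HBr) ≈ -9 — weak base; good leaving group
chloride: pKₐ(HCl) ≈ -7 — moderately weak base
nitrate: pKₐ(HNO₃) ≈ -1.3
p-nitrobenzoate (p-O₂N–C₆H₄–COO⁻): pKₐ(p-nitrobenzoic acid) ≈ 3.4
hydrosulfide: pKₐ(H₂S) ≈ 7
Listed from poorest to best leaving group as asked.

hydrosulfide < p-nitrobenzoate (p-O₂N–C₆H₄–COO⁻) < nitrate < chloride < Br⁻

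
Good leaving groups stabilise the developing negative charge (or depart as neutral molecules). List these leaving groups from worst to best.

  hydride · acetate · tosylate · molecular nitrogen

hydride < acetate < tosylate < molecular nitrogen

molecular nitrogen: no meaningful conjugate acid; N₂ departs as an exceptionally stable neutral molecule
tosylate: pKₐ(p-CH₃C₆H₄SO₃H (TsOH)) ≈ -2.8 — resonance-delocalised arenesulfonate
acetate: pKₐ(CH₃COOH) ≈ 4.8
hydride: pKₐ(H₂) ≈ 36
The question asks for worst first, so the sequence is read in increasing leaving-group ability.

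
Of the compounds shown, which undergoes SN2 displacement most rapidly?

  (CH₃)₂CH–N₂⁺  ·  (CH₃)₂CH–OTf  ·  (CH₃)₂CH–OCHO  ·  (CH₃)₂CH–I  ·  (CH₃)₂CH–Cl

Identical carbon frameworks mean the comparison reduces to leaving-group quality.
Leaving-group ability tracks the stability of the departed species; conjugate-acid pKₐ is the usual yardstick (lower pKₐ → better LG).
(CH₃)₂CH–N₂⁺ loses N₂: no meaningful conjugate acid; N₂ departs as an exceptionally stable neutral molecule
(CH₃)₂CH–OTf loses OTf⁻: pKₐ(CF₃SO₃H (triflic acid)) ≈ -14
(CH₃)₂CH–I loses I⁻: pKₐ(HI) ≈ -10
(CH₃)₂CH–Cl loses Cl⁻: pKₐ(HCl) ≈ -7
(CH₃)₂CH–OCHO loses HCOO⁻: pKₐ(HCOOH) ≈ 3.8

(CH₃)₂CH–N₂⁺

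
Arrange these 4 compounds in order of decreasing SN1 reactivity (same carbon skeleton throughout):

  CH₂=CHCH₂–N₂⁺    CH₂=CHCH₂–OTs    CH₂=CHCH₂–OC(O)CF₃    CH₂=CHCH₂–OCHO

CH₂=CHCH₂–N₂⁺ > CH₂=CHCH₂–OTs > CH₂=CHCH₂–OC(O)CF₃ > CH₂=CHCH₂–OCHO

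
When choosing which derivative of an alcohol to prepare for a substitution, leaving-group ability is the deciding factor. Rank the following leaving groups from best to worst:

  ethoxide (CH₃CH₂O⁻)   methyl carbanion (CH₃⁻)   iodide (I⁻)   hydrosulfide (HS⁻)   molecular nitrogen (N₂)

molecular nitrogen (N₂) > iodide (I⁻) > hydrosulfide (HS⁻) > ethoxide (CH₃CH₂O⁻) > methyl carbanion (CH₃⁻)

The more stable X⁻ (or X) is on its own — i.e. the weaker a base it is — the better a leaving group it makes.
molecular nitrogen (N₂): no meaningful conjugate acid; N₂ departs as an exceptionally stable neutral molecule
iodide (I⁻): pKₐ(HI) ≈ -10
hydrosulfide (HS⁻): pKₐ(H₂S) ≈ 7
ethoxide (CH₃CH₂O⁻): pKₐ(CH₃CH₂OH) ≈ 16 — strong base; alkoxides do not leave unassisted
methyl carbanion (CH₃⁻): pKₐ(CH₄) ≈ 48 — unstabilised carbanion; the worst conceivable leaving group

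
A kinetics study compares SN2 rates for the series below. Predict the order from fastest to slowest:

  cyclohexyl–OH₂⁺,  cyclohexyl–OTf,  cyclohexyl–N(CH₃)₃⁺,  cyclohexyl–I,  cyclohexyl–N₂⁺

cyclohexyl–N₂⁺ > cyclohexyl–OTf > cyclohexyl–I > cyclohexyl–OH₂⁺ > cyclohexyl–N(CH₃)₃⁺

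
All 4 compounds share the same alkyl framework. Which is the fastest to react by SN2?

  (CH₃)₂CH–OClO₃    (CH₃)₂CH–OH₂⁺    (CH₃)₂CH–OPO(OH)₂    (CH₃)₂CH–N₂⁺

The skeletons are identical, so relative rate is governed entirely by leaving-group ability.
Rank by basicity of the departing species: weakest base leaves most easily.
(CH₃)₂CH–N₂⁺ loses N₂: no meaningful conjugate acid; N₂ departs as an exceptionally stable neutral molecule
(CH₃)₂CH–OClO₃ loses ClO₄⁻: pKₐ(HClO₄) ≈ -10
(CH₃)₂CH–OH₂⁺ loses H₂O: pKₐ(H₃O⁺) ≈ -1.7
(CH₃)₂CH–OPO(OH)₂ loses H₂PO₄⁻: pKₐ(H₃PO₄) ≈ 2.1

(CH₃)₂CH–N₂⁺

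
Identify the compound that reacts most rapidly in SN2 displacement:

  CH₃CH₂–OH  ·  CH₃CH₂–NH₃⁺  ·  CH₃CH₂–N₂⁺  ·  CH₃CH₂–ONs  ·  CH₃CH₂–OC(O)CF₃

Same R in every case — rank the leaving groups.
Rank by basicity of the departing species: weakest base leaves most easily.
CH₃CH₂–N₂⁺ loses N₂: no meaningful conjugate acid; N₂ departs as an exceptionally stable neutral molecule
CH₃CH₂–ONs loses ONs⁻: pKₐ(p-O₂NC₆H₄SO₃H) ≈ -3.5
CH₃CH₂–OC(O)CF₃ loses CF₃COO⁻: pKₐ(CF₃COOH) ≈ 0.2
CH₃CH₂–NH₃⁺ loses NH₃: pKₐ(NH₄⁺) ≈ 9.2
CH₃CH₂–OH loses OH⁻: pKₐ(H₂O) ≈ 15.7

CH₃CH₂–N₂⁺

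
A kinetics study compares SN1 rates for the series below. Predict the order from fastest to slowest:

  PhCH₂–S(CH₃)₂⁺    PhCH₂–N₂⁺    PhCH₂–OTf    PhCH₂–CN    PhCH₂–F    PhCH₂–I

PhCH₂–N₂⁺ > PhCH₂–OTf > PhCH₂–I > PhCH₂–S(CH₃)₂⁺ > PhCH₂–F > PhCH₂–CN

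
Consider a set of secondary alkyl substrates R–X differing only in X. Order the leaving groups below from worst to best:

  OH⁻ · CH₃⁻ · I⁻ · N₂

CH₃⁻ < OH⁻ < I⁻ < N₂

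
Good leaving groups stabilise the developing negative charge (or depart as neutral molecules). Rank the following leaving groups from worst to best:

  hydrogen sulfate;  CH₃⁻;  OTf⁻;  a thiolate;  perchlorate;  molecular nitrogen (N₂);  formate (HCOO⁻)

CH₃⁻ < a thiolate < formate (HCOO⁻) < hydrogen sulfate < perchlorate < OTf⁻ < molecular nitrogen (N₂)

molecular nitrogen (N₂): no meaningful conjugate acid; N₂ departs as an exceptionally stable neutral molecule
OTf⁻: pKₐ(CF₃SO₃H (triflic acid)) ≈ -14
perchlorate: pKₐ(HClO₄) ≈ -10
hydrogen sulfate: pKₐ(H₂SO₄) ≈ -3
formate (HCOO⁻): pKₐ(HCOOH) ≈ 3.8
a thiolate: pKₐ(RSH (a thiol)) ≈ 10.5
CH₃⁻: pKₐ(CH₄) ≈ 48
The question asks for worst first, so the sequence is read in increasing leaving-group ability.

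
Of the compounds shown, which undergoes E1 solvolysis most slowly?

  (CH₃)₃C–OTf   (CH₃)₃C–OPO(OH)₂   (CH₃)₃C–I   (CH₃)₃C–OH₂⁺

Identical carbon frameworks mean the comparison reduces to leaving-group quality.
A good leaving group is a weak base: the lower the pKₐ of its conjugate acid, the more readily it departs.
(CH₃)₃C–OTf loses OTf⁻: pKₐ(CF₃SO₃H (triflic acid)) ≈ -14
(CH₃)₃C–I loses I⁻: pKₐ(HI) ≈ -10
(CH₃)₃C–OH₂⁺ loses H₂O: pKₐ(H₃O⁺) ≈ -1.7
(CH₃)₃C–OPO(OH)₂ loses H₂PO₄⁻: pKₐ(H₃PO₄) ≈ 2.1

(CH₃)₃C–OPO(OH)₂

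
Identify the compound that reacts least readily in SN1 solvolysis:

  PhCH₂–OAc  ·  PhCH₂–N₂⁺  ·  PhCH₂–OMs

PhCH₂–OAc

With the same alkyl group throughout, only the leaving group differentiates the rates.
Leaving-group ability tracks the stability of the departed species; conjugate-acid pKₐ is the usual yardstick (lower pKₐ → better LG).
PhCH₂–N₂⁺ loses N₂: no meaningful conjugate acid; N₂ departs as an exceptionally stable neutral molecule
PhCH₂–OMs loses OMs⁻: pKₐ(CH₃SO₃H (MsOH)) ≈ -1.9
PhCH₂–OAc loses AcO⁻: pKₐ(CH₃COOH) ≈ 4.8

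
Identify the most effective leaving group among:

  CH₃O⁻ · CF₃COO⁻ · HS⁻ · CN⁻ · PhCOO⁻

CF₃COO⁻

CF₃COO⁻: pKₐ(CF₃COOH) ≈ 0.2
PhCOO⁻: pKₐ(C₆H₅COOH) ≈ 4.2
HS⁻: pKₐ(H₂S) ≈ 7
CN⁻: pKₐ(HCN) ≈ 9.2
CH₃O⁻: pKₐ(CH₃OH) ≈ 15.5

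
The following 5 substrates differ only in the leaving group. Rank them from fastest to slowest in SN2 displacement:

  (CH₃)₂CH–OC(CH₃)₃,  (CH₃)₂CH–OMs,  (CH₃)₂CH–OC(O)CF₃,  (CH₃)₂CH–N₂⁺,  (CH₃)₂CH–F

(CH₃)₂CH–N₂⁺ > (CH₃)₂CH–OMs > (CH₃)₂CH–OC(O)CF₃ > (CH₃)₂CH–F > (CH₃)₂CH–OC(CH₃)₃

Same R in every case — rank the leaving groups.
The more stable X⁻ (or X) is on its own — i.e. the weaker a base it is — the better a leaving group it makes.
(CH₃)₂CH–N₂⁺ loses N₂: no meaningful conjugate acid; N₂ departs as an exceptionally stable neutral molecule
(CH₃)₂CH–OMs loses OMs⁻: pKₐ(CH₃SO₃H (MsOH)) ≈ -1.9
(CH₃)₂CH–OC(O)CF₃ loses CF₃COO⁻: pKₐ(CF₃COOH) ≈ 0.2
(CH₃)₂CH–F loses F⁻: pKₐ(HF) ≈ 3.2
(CH₃)₂CH–OC(CH₃)₃ loses (CH₃)₃CO⁻: pKₐ(t-BuOH) ≈ 18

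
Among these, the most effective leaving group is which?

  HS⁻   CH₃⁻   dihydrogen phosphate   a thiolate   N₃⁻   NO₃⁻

NO₃⁻

Rank by basicity of the departing species: weakest base leaves most easily.
NO₃⁻: pKₐ(HNO₃) ≈ -1.3
dihydrogen phosphate: pKₐ(H₃PO₄) ≈ 2.1
N₃⁻: pKₐ(HN₃) ≈ 4.7
HS⁻: pKₐ(H₂S) ≈ 7
a thiolate: pKₐ(RSH (a thiol)) ≈ 10.5
CH₃⁻: pKₐ(CH₄) ≈ 48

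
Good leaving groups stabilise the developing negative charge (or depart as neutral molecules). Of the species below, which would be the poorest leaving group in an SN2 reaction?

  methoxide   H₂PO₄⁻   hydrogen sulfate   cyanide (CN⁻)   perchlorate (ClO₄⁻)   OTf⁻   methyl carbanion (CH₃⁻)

Leaving-group ability tracks the stability of the departed species; conjugate-acid pKₐ is the usual yardstick (lower pKₐ → better LG).
OTf⁻: pKₐ(CF₃SO₃H (triflic acid)) ≈ -14
perchlorate (ClO₄⁻): pKₐ(HClO₄) ≈ -10
hydrogen sulfate: pKₐ(H₂SO₄) ≈ -3
H₂PO₄⁻: pKₐ(H₃PO₄) ≈ 2.1
cyanide (CN⁻): pKₐ(HCN) ≈ 9.2
methoxide: pKₐ(CH₃OH) ≈ 15.5
methyl carbanion (CH₃⁻): pKₐ(CH₄) ≈ 48

methyl carbanion (CH₃⁻)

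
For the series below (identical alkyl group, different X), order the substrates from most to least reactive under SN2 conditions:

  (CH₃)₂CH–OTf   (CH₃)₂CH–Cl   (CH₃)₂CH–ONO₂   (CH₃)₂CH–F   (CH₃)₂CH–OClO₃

With the same alkyl group throughout, only the leaving group differentiates the rates.
The more stable X⁻ (or X) is on its own — i.e. the weaker a base it is — the better a leaving group it makes.
(CH₃)₂CH–OTf loses OTf⁻: pKₐ(CF₃SO₃H (triflic acid)) ≈ -14
(CH₃)₂CH–OClO₃ loses ClO₄⁻: pKₐ(HClO₄) ≈ -10
(CH₃)₂CH–Cl loses Cl⁻: pKₐ(HCl) ≈ -7
(CH₃)₂CH–ONO₂ loses NO₃⁻: pKₐ(HNO₃) ≈ -1.3
(CH₃)₂CH–F loses F⁻: pKₐ(HF) ≈ 3.2

(CH₃)₂CH–OTf > (CH₃)₂CH–OClO₃ > (CH₃)₂CH–Cl > (CH₃)₂CH–ONO₂ > (CH₃)₂CH–F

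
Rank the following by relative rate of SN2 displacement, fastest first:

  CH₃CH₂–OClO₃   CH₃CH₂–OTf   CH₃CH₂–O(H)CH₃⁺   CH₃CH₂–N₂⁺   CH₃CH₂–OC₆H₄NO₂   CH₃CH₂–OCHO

Identical carbon frameworks mean the comparison reduces to leaving-group quality.
A good leaving group is a weak base: the lower the pKₐ of its conjugate acid, the more readily it departs.
CH₃CH₂–N₂⁺ loses N₂: no meaningful conjugate acid; N₂ departs as an exceptionally stable neutral molecule
CH₃CH₂–OTf loses OTf⁻: pKₐ(CF₃SO₃H (triflic acid)) ≈ -14
CH₃CH₂–OClO₃ loses ClO₄⁻: pKₐ(HClO₄) ≈ -10
CH₃CH₂–O(H)CH₃⁺ loses R'OH: pKₐ(R'OH₂⁺) ≈ -2.4
CH₃CH₂–OCHO loses HCOO⁻: pKₐ(HCOOH) ≈ 3.8
CH₃CH₂–OC₆H₄NO₂ loses p-O₂N–C₆H₄–O⁻: pKₐ(p-nitrophenol) ≈ 7.2

CH₃CH₂–N₂⁺ > CH₃CH₂–OTf > CH₃CH₂–OClO₃ > CH₃CH₂–O(H)CH₃⁺ > CH₃CH₂–OCHO > CH₃CH₂–OC₆H₄NO₂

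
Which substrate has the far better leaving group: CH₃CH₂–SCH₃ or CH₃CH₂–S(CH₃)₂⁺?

CH₃CH₂–S(CH₃)₂⁺

From CH₃CH₂–SCH₃ the departing group would be RS⁻ (pKₐ(RSH (a thiol)) ≈ 10.5). Moderately basic; rarely leaves without activation.
From CH₃CH₂–S(CH₃)₂⁺ the leaving group is SR'₂ (pKₐ(R'₂SH⁺) ≈ -7). Neutral; leaves from a sulfonium salt (R–SR'₂⁺).
(In practice CH₃CH₂–S(CH₃)₂⁺ is made from CH₃CH₂–SCH₃ by S-methylation with CH₃I, allowing neutral dimethyl sulfide, rather than methanethiolate, to depart.)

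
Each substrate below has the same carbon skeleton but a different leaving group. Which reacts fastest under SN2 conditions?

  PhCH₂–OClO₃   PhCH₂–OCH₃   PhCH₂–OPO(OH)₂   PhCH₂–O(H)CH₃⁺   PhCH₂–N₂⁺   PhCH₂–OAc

With the same alkyl group throughout, only the leaving group differentiates the rates.
Rank by basicity of the departing species: weakest base leaves most easily.
PhCH₂–N₂⁺ loses N₂: no meaningful conjugate acid; N₂ departs as an exceptionally stable neutral molecule
PhCH₂–OClO₃ loses ClO₄⁻: pKₐ(HClO₄) ≈ -10
PhCH₂–O(H)CH₃⁺ loses R'OH: pKₐ(R'OH₂⁺) ≈ -2.4
PhCH₂–OPO(OH)₂ loses H₂PO₄⁻: pKₐ(H₃PO₄) ≈ 2.1
PhCH₂–OAc loses AcO⁻: pKₐ(CH₃COOH) ≈ 4.8
PhCH₂–OCH₃ loses CH₃O⁻: pKₐ(CH₃OH) ≈ 15.5

PhCH₂–N₂⁺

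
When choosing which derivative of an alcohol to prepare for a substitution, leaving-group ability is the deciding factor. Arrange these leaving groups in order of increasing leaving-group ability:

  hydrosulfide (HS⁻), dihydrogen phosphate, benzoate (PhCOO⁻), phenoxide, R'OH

A good leaving group is a weak base: the lower the pKₐ of its conjugate acid, the more readily it departs.
R'OH: pKₐ(R'OH₂⁺) ≈ -2.4 — neutral; leaves from a protonated ether (an oxonium ion, R–O(H)R'⁺)
dihydrogen phosphate: pKₐ(H₃PO₄) ≈ 2.1 — moderate base; biological leaving group after further activation
benzoate (PhCOO⁻): pKₐ(C₆H₅COOH) ≈ 4.2
hydrosulfide (HS⁻): pKₐ(H₂S) ≈ 7
phenoxide: pKₐ(C₆H₅OH (phenol)) ≈ 10
Listed from poorest to best leaving group as asked.

phenoxide < hydrosulfide (HS⁻) < benzoate (PhCOO⁻) < dihydrogen phosphate < R'OH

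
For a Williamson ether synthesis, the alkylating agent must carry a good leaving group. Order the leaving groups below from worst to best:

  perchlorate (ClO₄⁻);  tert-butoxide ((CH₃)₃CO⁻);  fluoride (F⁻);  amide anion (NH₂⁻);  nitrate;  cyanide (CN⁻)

amide anion (NH₂⁻) < tert-butoxide ((CH₃)₃CO⁻) < cyanide (CN⁻) < fluoride (F⁻) < nitrate < perchlorate (ClO₄⁻)

Rank by basicity of the departing species: weakest base leaves most easily.
perchlorate (ClO₄⁻): pKₐ(HClO₄) ≈ -10
nitrate: pKₐ(HNO₃) ≈ -1.3
fluoride (F⁻): pKₐ(HF) ≈ 3.2
cyanide (CN⁻): pKₐ(HCN) ≈ 9.2
tert-butoxide ((CH₃)₃CO⁻): pKₐ(t-BuOH) ≈ 18
amide anion (NH₂⁻): pKₐ(NH₃) ≈ 38
Listed from poorest to best leaving group as asked.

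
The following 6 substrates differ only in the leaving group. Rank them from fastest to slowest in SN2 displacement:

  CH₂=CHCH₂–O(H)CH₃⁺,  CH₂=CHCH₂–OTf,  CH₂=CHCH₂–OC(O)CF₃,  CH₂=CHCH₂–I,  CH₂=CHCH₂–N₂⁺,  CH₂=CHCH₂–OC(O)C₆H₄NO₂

With the same alkyl group throughout, only the leaving group differentiates the rates.
A good leaving group is a weak base: the lower the pKₐ of its conjugate acid, the more readily it departs.
CH₂=CHCH₂–N₂⁺ loses N₂: no meaningful conjugate acid; N₂ departs as an exceptionally stable neutral molecule
CH₂=CHCH₂–OTf loses OTf⁻: pKₐ(CF₃SO₃H (triflic acid)) ≈ -14
CH₂=CHCH₂–I loses I⁻: pKₐ(HI) ≈ -10
CH₂=CHCH₂–O(H)CH₃⁺ loses R'OH: pKₐ(R'OH₂⁺) ≈ -2.4
CH₂=CHCH₂–OC(O)CF₃ loses CF₃COO⁻: pKₐ(CF₃COOH) ≈ 0.2
CH₂=CHCH₂–OC(O)C₆H₄NO₂ loses p-O₂N–C₆H₄–COO⁻: pKₐ(p-nitrobenzoic acid) ≈ 3.4

CH₂=CHCH₂–N₂⁺ > CH₂=CHCH₂–OTf > CH₂=CHCH₂–I > CH₂=CHCH₂–O(H)CH₃⁺ > CH₂=CHCH₂–OC(O)CF₃ > CH₂=CHCH₂–OC(O)C₆H₄NO₂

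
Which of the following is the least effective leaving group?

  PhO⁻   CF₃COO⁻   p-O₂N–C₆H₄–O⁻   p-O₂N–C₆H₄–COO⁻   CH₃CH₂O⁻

CH₃CH₂O⁻

Rank by basicity of the departing species: weakest base leaves most easily.
CF₃COO⁻: pKₐ(CF₃COOH) ≈ 0.2
p-O₂N–C₆H₄–COO⁻: pKₐ(p-nitrobenzoic acid) ≈ 3.4
p-O₂N–C₆H₄–O⁻: pKₐ(p-nitrophenol) ≈ 7.2
PhO⁻: pKₐ(C₆H₅OH (phenol)) ≈ 10
CH₃CH₂O⁻: pKₐ(CH₃CH₂OH) ≈ 16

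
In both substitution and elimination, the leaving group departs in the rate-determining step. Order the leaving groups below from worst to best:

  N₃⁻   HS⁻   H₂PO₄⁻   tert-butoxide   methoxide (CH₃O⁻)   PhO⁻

The more stable X⁻ (or X) is on its own — i.e. the weaker a base it is — the better a leaving group it makes.
H₂PO₄⁻: pKₐ(H₃PO₄) ≈ 2.1 — moderate base; biological leaving group after further activation
N₃⁻: pKₐ(HN₃) ≈ 4.7
HS⁻: pKₐ(H₂S) ≈ 7 — larger and more polarisable than the oxygen analogue
PhO⁻: pKₐ(C₆H₅OH (phenol)) ≈ 10 — resonance into the ring helps, but still a poor LG
methoxide (CH₃O⁻): pKₐ(CH₃OH) ≈ 15.5
tert-butoxide: pKₐ(t-BuOH) ≈ 18 — bulky, strongly basic alkoxide
Reversing gives the worst-to-best order requested.

tert-butoxide < methoxide (CH₃O⁻) < PhO⁻ < HS⁻ < N₃⁻ < H₂PO₄⁻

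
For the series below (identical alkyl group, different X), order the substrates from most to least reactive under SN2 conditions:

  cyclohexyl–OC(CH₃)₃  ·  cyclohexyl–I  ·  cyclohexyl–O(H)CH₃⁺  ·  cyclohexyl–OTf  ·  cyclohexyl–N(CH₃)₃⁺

cyclohexyl–OTf > cyclohexyl–I > cyclohexyl–O(H)CH₃⁺ > cyclohexyl–N(CH₃)₃⁺ > cyclohexyl–OC(CH₃)₃

The skeletons are identical, so relative rate is governed entirely by leaving-group ability.
Leaving-group ability tracks the stability of the departed species; conjugate-acid pKₐ is the usual yardstick (lower pKₐ → better LG).
cyclohexyl–OTf loses OTf⁻: pKₐ(CF₃SO₃H (triflic acid)) ≈ -14
cyclohexyl–I loses I⁻: pKₐ(HI) ≈ -10
cyclohexyl–O(H)CH₃⁺ loses R'OH: pKₐ(R'OH₂⁺) ≈ -2.4
cyclohexyl–N(CH₃)₃⁺ loses NR'₃: pKₐ(R'₃NH⁺) ≈ 10.7
cyclohexyl–OC(CH₃)₃ loses (CH₃)₃CO⁻: pKₐ(t-BuOH) ≈ 18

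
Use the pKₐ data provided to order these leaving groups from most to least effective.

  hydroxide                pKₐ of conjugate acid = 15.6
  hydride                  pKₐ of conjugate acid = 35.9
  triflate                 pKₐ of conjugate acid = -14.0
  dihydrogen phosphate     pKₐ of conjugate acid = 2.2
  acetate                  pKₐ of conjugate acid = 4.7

Lower conjugate-acid pKₐ ⇒ weaker base ⇒ better leaving group.
Sorting by the given values: triflate (-14.0), dihydrogen phosphate (2.2), acetate (4.7), hydroxide (15.6), hydride (35.9).

triflate > dihydrogen phosphate > acetate > hydroxide > hydride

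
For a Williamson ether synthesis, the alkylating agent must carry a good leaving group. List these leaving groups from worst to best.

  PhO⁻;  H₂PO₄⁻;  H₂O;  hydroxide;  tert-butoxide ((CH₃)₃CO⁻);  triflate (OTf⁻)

triflate (OTf⁻): pKₐ(CF₃SO₃H (triflic acid)) ≈ -14
H₂O: pKₐ(H₃O⁺) ≈ -1.7
H₂PO₄⁻: pKₐ(H₃PO₄) ≈ 2.1
PhO⁻: pKₐ(C₆H₅OH (phenol)) ≈ 10
hydroxide: pKₐ(H₂O) ≈ 15.7
tert-butoxide ((CH₃)₃CO⁻): pKₐ(t-BuOH) ≈ 18
Reversing gives the worst-to-best order requested.

tert-butoxide ((CH₃)₃CO⁻) < hydroxide < PhO⁻ < H₂PO₄⁻ < H₂O < triflate (OTf⁻)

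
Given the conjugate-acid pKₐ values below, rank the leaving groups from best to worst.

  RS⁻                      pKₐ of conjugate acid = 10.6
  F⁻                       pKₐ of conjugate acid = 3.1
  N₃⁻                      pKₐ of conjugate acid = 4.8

Lower conjugate-acid pKₐ ⇒ weaker base ⇒ better leaving group.
Sorting by the given values: F⁻ (3.1), N₃⁻ (4.8), RS⁻ (10.6).

F⁻ > N₃⁻ > RS⁻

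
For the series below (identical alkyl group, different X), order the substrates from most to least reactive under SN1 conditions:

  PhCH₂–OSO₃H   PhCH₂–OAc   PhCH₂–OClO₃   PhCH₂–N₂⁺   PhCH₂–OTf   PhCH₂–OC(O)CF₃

PhCH₂–N₂⁺ > PhCH₂–OTf > PhCH₂–OClO₃ > PhCH₂–OSO₃H > PhCH₂–OC(O)CF₃ > PhCH₂–OAc

Same R in every case — rank the leaving groups.
Rank by basicity of the departing species: weakest base leaves most easily.
PhCH₂–N₂⁺ loses N₂: no meaningful conjugate acid; N₂ departs as an exceptionally stable neutral molecule
PhCH₂–OTf loses OTf⁻: pKₐ(CF₃SO₃H (triflic acid)) ≈ -14
PhCH₂–OClO₃ loses ClO₄⁻: pKₐ(HClO₄) ≈ -10
PhCH₂–OSO₃H loses HSO₄⁻: pKₐ(H₂SO₄) ≈ -3
PhCH₂–OC(O)CF₃ loses CF₃COO⁻: pKₐ(CF₃COOH) ≈ 0.2
PhCH₂–OAc loses AcO⁻: pKₐ(CH₃COOH) ≈ 4.8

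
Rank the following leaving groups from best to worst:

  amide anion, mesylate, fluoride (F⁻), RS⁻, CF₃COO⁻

mesylate > CF₃COO⁻ > fluoride (F⁻) > RS⁻ > amide anion

mesylate: pKₐ(CH₃SO₃H (MsOH)) ≈ -1.9
CF₃COO⁻: pKₐ(CF₃COOH) ≈ 0.2
fluoride (F⁻): pKₐ(HF) ≈ 3.2 — small and strongly basic; the poor halide leaving group
RS⁻: pKₐ(RSH (a thiol)) ≈ 10.5 — moderately basic; rarely leaves without activation
amide anion: pKₐ(NH₃) ≈ 38 — extremely strong base; never a leaving group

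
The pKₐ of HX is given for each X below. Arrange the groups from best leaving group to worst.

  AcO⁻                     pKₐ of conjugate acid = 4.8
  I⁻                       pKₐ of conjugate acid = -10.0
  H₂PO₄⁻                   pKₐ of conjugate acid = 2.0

Lower conjugate-acid pKₐ ⇒ weaker base ⇒ better leaving group.
Sorting by the given values: I⁻ (-10.0), H₂PO₄⁻ (2.0), AcO⁻ (4.8).

I⁻ > H₂PO₄⁻ > AcO⁻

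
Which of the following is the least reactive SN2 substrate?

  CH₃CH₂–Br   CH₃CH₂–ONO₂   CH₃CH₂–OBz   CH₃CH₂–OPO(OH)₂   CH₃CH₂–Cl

CH₃CH₂–OBz

Identical carbon frameworks mean the comparison reduces to leaving-group quality.
Rank by basicity of the departing species: weakest base leaves most easily.
CH₃CH₂–Br loses Br⁻: pKₐ(HBr) ≈ -9
CH₃CH₂–Cl loses Cl⁻: pKₐ(HCl) ≈ -7
CH₃CH₂–ONO₂ loses NO₃⁻: pKₐ(HNO₃) ≈ -1.3
CH₃CH₂–OPO(OH)₂ loses H₂PO₄⁻: pKₐ(H₃PO₄) ≈ 2.1
CH₃CH₂–OBz loses PhCOO⁻: pKₐ(C₆H₅COOH) ≈ 4.2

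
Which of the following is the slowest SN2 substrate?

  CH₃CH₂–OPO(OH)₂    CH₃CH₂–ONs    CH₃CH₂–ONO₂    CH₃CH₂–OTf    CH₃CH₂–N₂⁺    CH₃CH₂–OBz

CH₃CH₂–OBz

Identical carbon frameworks mean the comparison reduces to leaving-group quality.
Rank by basicity of the departing species: weakest base leaves most easily.
CH₃CH₂–N₂⁺ loses N₂: no meaningful conjugate acid; N₂ departs as an exceptionally stable neutral molecule
CH₃CH₂–OTf loses OTf⁻: pKₐ(CF₃SO₃H (triflic acid)) ≈ -14
CH₃CH₂–ONs loses ONs⁻: pKₐ(p-O₂NC₆H₄SO₃H) ≈ -3.5
CH₃CH₂–ONO₂ loses NO₃⁻: pKₐ(HNO₃) ≈ -1.3
CH₃CH₂–OPO(OH)₂ loses H₂PO₄⁻: pKₐ(H₃PO₄) ≈ 2.1
CH₃CH₂–OBz loses PhCOO⁻: pKₐ(C₆H₅COOH) ≈ 4.2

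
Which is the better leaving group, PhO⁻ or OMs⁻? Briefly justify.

OMs⁻ is the better leaving group.
pKₐ(CH₃SO₃H (MsOH)) ≈ -1.9 versus pKₐ(C₆H₅OH (phenol)) ≈ 10: OMs⁻ is the much weaker base.
Resonance-delocalised alkanesulfonate.

OMs⁻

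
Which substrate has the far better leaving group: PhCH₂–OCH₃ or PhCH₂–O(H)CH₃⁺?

PhCH₂–O(H)CH₃⁺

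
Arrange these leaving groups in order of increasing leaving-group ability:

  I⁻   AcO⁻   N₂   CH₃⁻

CH₃⁻ < AcO⁻ < I⁻ < N₂

Leaving-group ability tracks the stability of the departed species; conjugate-acid pKₐ is the usual yardstick (lower pKₐ → better LG).
N₂: no meaningful conjugate acid; N₂ departs as an exceptionally stable neutral molecule
I⁻: pKₐ(HI) ≈ -10 — large, highly polarisable; very weak base
AcO⁻: pKₐ(CH₃COOH) ≈ 4.8 — resonance-stabilised but still a weak base
CH₃⁻: pKₐ(CH₄) ≈ 48 — unstabilised carbanion; the worst conceivable leaving group
The question asks for worst first, so the sequence is read in increasing leaving-group ability.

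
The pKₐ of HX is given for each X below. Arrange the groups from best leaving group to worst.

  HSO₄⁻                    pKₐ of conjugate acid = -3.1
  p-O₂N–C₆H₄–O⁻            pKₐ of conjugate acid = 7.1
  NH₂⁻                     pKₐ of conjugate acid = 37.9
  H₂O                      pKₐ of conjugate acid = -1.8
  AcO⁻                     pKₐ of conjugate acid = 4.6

HSO₄⁻ > H₂O > AcO⁻ > p-O₂N–C₆H₄–O⁻ > NH₂⁻

Lower conjugate-acid pKₐ ⇒ weaker base ⇒ better leaving group.
Sorting by the given values: HSO₄⁻ (-3.1), H₂O (-1.8), AcO⁻ (4.6), p-O₂N–C₆H₄–O⁻ (7.1), NH₂⁻ (37.9).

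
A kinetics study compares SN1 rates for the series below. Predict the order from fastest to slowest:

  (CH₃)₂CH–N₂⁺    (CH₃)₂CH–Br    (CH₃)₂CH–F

Identical carbon frameworks mean the comparison reduces to leaving-group quality.
Rank by basicity of the departing species: weakest base leaves most easily.
(CH₃)₂CH–N₂⁺ loses N₂: no meaningful conjugate acid; N₂ departs as an exceptionally stable neutral molecule
(CH₃)₂CH–Br loses Br⁻: pKₐ(HBr) ≈ -9
(CH₃)₂CH–F loses F⁻: pKₐ(HF) ≈ 3.2

(CH₃)₂CH–N₂⁺ > (CH₃)₂CH–Br > (CH₃)₂CH–F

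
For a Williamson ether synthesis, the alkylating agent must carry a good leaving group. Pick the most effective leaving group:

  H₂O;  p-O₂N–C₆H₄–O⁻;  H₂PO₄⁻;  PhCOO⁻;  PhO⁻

The more stable X⁻ (or X) is on its own — i.e. the weaker a base it is — the better a leaving group it makes.
H₂O: pKₐ(H₃O⁺) ≈ -1.7
H₂PO₄⁻: pKₐ(H₃PO₄) ≈ 2.1
PhCOO⁻: pKₐ(C₆H₅COOH) ≈ 4.2
p-O₂N–C₆H₄–O⁻: pKₐ(p-nitrophenol) ≈ 7.2
PhO⁻: pKₐ(C₆H₅OH (phenol)) ≈ 10

H₂O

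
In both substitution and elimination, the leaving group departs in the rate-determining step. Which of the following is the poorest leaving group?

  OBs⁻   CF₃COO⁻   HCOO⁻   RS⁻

RS⁻

OBs⁻: pKₐ(p-BrC₆H₄SO₃H) ≈ -2.8
CF₃COO⁻: pKₐ(CF₃COOH) ≈ 0.2
HCOO⁻: pKₐ(HCOOH) ≈ 3.8
RS⁻: pKₐ(RSH (a thiol)) ≈ 10.5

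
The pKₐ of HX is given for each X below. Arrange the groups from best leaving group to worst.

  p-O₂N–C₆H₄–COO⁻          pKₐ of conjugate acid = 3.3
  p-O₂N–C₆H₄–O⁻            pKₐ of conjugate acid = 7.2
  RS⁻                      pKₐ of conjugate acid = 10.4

Lower conjugate-acid pKₐ ⇒ weaker base ⇒ better leaving group.
Sorting by the given values: p-O₂N–C₆H₄–COO⁻ (3.3), p-O₂N–C₆H₄–O⁻ (7.2), RS⁻ (10.4).

p-O₂N–C₆H₄–COO⁻ > p-O₂N–C₆H₄–O⁻ > RS⁻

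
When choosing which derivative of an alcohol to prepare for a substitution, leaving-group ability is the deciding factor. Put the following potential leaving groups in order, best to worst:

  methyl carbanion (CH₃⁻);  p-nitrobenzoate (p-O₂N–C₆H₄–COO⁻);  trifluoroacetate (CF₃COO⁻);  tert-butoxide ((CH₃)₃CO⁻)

trifluoroacetate (CF₃COO⁻): pKₐ(CF₃COOH) ≈ 0.2 — strongly electron-withdrawing CF₃ stabilises the carboxylate
p-nitrobenzoate (p-O₂N–C₆H₄–COO⁻): pKₐ(p-nitrobenzoic acid) ≈ 3.4
tert-butoxide ((CH₃)₃CO⁻): pKₐ(t-BuOH) ≈ 18 — bulky, strongly basic alkoxide
methyl carbanion (CH₃⁻): pKₐ(CH₄) ≈ 48 — unstabilised carbanion; the worst conceivable leaving group

trifluoroacetate (CF₃COO⁻) > p-nitrobenzoate (p-O₂N–C₆H₄–COO⁻) > tert-butoxide ((CH₃)₃CO⁻) > methyl carbanion (CH₃⁻)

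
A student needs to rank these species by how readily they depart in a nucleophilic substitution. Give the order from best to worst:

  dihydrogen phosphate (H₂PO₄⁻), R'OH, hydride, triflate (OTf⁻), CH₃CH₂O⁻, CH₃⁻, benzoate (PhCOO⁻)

triflate (OTf⁻) > R'OH > dihydrogen phosphate (H₂PO₄⁻) > benzoate (PhCOO⁻) > CH₃CH₂O⁻ > hydride > CH₃⁻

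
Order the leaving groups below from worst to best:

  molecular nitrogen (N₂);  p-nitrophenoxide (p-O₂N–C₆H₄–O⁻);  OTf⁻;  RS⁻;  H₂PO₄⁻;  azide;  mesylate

molecular nitrogen (N₂): no meaningful conjugate acid; N₂ departs as an exceptionally stable neutral molecule
OTf⁻: pKₐ(CF₃SO₃H (triflic acid)) ≈ -14
mesylate: pKₐ(CH₃SO₃H (MsOH)) ≈ -1.9 — resonance-delocalised alkanesulfonate
H₂PO₄⁻: pKₐ(H₃PO₄) ≈ 2.1 — moderate base; biological leaving group after further activation
azide: pKₐ(HN₃) ≈ 4.7
p-nitrophenoxide (p-O₂N–C₆H₄–O⁻): pKₐ(p-nitrophenol) ≈ 7.2
RS⁻: pKₐ(RSH (a thiol)) ≈ 10.5 — moderately basic; rarely leaves without activation
Listed from poorest to best leaving group as asked.

RS⁻ < p-nitrophenoxide (p-O₂N–C₆H₄–O⁻) < azide < H₂PO₄⁻ < mesylate < OTf⁻ < molecular nitrogen (N₂)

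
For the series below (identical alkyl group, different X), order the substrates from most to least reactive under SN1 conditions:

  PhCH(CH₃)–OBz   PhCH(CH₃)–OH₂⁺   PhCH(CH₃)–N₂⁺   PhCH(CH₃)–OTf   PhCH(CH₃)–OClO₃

PhCH(CH₃)–N₂⁺ > PhCH(CH₃)–OTf > PhCH(CH₃)–OClO₃ > PhCH(CH₃)–OH₂⁺ > PhCH(CH₃)–OBz

The skeletons are identical, so relative rate is governed entirely by leaving-group ability.
Leaving-group ability tracks the stability of the departed species; conjugate-acid pKₐ is the usual yardstick (lower pKₐ → better LG).
PhCH(CH₃)–N₂⁺ loses N₂: no meaningful conjugate acid; N₂ departs as an exceptionally stable neutral molecule
PhCH(CH₃)–OTf loses OTf⁻: pKₐ(CF₃SO₃H (triflic acid)) ≈ -14
PhCH(CH₃)–OClO₃ loses ClO₄⁻: pKₐ(HClO₄) ≈ -10
PhCH(CH₃)–OH₂⁺ loses H₂O: pKₐ(H₃O⁺) ≈ -1.7
PhCH(CH₃)–OBz loses PhCOO⁻: pKₐ(C₆H₅COOH) ≈ 4.2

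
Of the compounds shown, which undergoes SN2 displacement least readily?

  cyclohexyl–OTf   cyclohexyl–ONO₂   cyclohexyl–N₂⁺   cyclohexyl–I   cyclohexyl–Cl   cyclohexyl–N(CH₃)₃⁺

cyclohexyl–N(CH₃)₃⁺

The skeletons are identical, so relative rate is governed entirely by leaving-group ability.
Leaving-group ability tracks the stability of the departed species; conjugate-acid pKₐ is the usual yardstick (lower pKₐ → better LG).
cyclohexyl–N₂⁺ loses N₂: no meaningful conjugate acid; N₂ departs as an exceptionally stable neutral molecule
cyclohexyl–OTf loses OTf⁻: pKₐ(CF₃SO₃H (triflic acid)) ≈ -14
cyclohexyl–I loses I⁻: pKₐ(HI) ≈ -10
cyclohexyl–Cl loses Cl⁻: pKₐ(HCl) ≈ -7
cyclohexyl–ONO₂ loses NO₃⁻: pKₐ(HNO₃) ≈ -1.3
cyclohexyl–N(CH₃)₃⁺ loses NR'₃: pKₐ(R'₃NH⁺) ≈ 10.7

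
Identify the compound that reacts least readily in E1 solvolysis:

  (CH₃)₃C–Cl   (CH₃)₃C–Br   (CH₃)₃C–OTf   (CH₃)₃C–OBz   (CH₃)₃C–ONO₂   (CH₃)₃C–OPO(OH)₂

(CH₃)₃C–OBz

Same R in every case — rank the leaving groups.
Leaving-group ability tracks the stability of the departed species; conjugate-acid pKₐ is the usual yardstick (lower pKₐ → better LG).
(CH₃)₃C–OTf loses OTf⁻: pKₐ(CF₃SO₃H (triflic acid)) ≈ -14
(CH₃)₃C–Br loses Br⁻: pKₐ(HBr) ≈ -9
(CH₃)₃C–Cl loses Cl⁻: pKₐ(HCl) ≈ -7
(CH₃)₃C–ONO₂ loses NO₃⁻: pKₐ(HNO₃) ≈ -1.3
(CH₃)₃C–OPO(OH)₂ loses H₂PO₄⁻: pKₐ(H₃PO₄) ≈ 2.1
(CH₃)₃C–OBz loses PhCOO⁻: pKₐ(C₆H₅COOH) ≈ 4.2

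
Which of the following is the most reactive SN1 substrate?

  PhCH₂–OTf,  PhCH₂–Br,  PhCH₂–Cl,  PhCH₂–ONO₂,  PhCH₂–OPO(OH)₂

PhCH₂–OTf

Identical carbon frameworks mean the comparison reduces to leaving-group quality.
Leaving-group ability tracks the stability of the departed species; conjugate-acid pKₐ is the usual yardstick (lower pKₐ → better LG).
PhCH₂–OTf loses OTf⁻: pKₐ(CF₃SO₃H (triflic acid)) ≈ -14
PhCH₂–Br loses Br⁻: pKₐ(HBr) ≈ -9
PhCH₂–Cl loses Cl⁻: pKₐ(HCl) ≈ -7
PhCH₂–ONO₂ loses NO₃⁻: pKₐ(HNO₃) ≈ -1.3
PhCH₂–OPO(OH)₂ loses H₂PO₄⁻: pKₐ(H₃PO₄) ≈ 2.1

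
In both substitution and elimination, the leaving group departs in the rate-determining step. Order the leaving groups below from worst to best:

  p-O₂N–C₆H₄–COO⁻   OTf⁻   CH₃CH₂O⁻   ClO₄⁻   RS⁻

Leaving-group ability tracks the stability of the departed species; conjugate-acid pKₐ is the usual yardstick (lower pKₐ → better LG).
OTf⁻: pKₐ(CF₃SO₃H (triflic acid)) ≈ -14 — charge spread over three oxygens and a CF₃ group; the premier leaving group in synthesis
ClO₄⁻: pKₐ(HClO₄) ≈ -10 — extremely weak base; rarely used for safety reasons
p-O₂N–C₆H₄–COO⁻: pKₐ(p-nitrobenzoic acid) ≈ 3.4
RS⁻: pKₐ(RSH (a thiol)) ≈ 10.5 — moderately basic; rarely leaves without activation
CH₃CH₂O⁻: pKₐ(CH₃CH₂OH) ≈ 16 — strong base; alkoxides do not leave unassisted
Reversing gives the worst-to-best order requested.

CH₃CH₂O⁻ < RS⁻ < p-O₂N–C₆H₄–COO⁻ < ClO₄⁻ < OTf⁻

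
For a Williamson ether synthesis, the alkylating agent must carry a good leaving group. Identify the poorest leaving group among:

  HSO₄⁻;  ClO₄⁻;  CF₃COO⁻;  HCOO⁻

Leaving-group ability tracks the stability of the departed species; conjugate-acid pKₐ is the usual yardstick (lower pKₐ → better LG).
ClO₄⁻: pKₐ(HClO₄) ≈ -10
HSO₄⁻: pKₐ(H₂SO₄) ≈ -3
CF₃COO⁻: pKₐ(CF₃COOH) ≈ 0.2
HCOO⁻: pKₐ(HCOOH) ≈ 3.8

HCOO⁻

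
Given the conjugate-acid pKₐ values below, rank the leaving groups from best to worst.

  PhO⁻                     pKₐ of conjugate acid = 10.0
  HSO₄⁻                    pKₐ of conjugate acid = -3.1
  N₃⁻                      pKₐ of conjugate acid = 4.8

Lower conjugate-acid pKₐ ⇒ weaker base ⇒ better leaving group.
Sorting by the given values: HSO₄⁻ (-3.1), N₃⁻ (4.8), PhO⁻ (10.0).

HSO₄⁻ > N₃⁻ > PhO⁻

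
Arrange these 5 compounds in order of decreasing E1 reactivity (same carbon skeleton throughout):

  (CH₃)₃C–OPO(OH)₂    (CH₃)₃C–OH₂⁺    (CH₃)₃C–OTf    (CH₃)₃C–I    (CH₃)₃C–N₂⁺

(CH₃)₃C–N₂⁺ > (CH₃)₃C–OTf > (CH₃)₃C–I > (CH₃)₃C–OH₂⁺ > (CH₃)₃C–OPO(OH)₂

The skeletons are identical, so relative rate is governed entirely by leaving-group ability.
Rank by basicity of the departing species: weakest base leaves most easily.
(CH₃)₃C–N₂⁺ loses N₂: no meaningful conjugate acid; N₂ departs as an exceptionally stable neutral molecule
(CH₃)₃C–OTf loses OTf⁻: pKₐ(CF₃SO₃H (triflic acid)) ≈ -14
(CH₃)₃C–I loses I⁻: pKₐ(HI) ≈ -10
(CH₃)₃C–OH₂⁺ loses H₂O: pKₐ(H₃O⁺) ≈ -1.7
(CH₃)₃C–OPO(OH)₂ loses H₂PO₄⁻: pKₐ(H₃PO₄) ≈ 2.1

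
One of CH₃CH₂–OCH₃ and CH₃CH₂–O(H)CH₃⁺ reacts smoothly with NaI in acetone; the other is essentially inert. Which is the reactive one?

From CH₃CH₂–OCH₃ the departing group would be CH₃O⁻ (pKₐ(CH₃OH) ≈ 15.5). Strong base; alkoxides do not leave unassisted.
From CH₃CH₂–O(H)CH₃⁺ the leaving group is R'OH (pKₐ(R'OH₂⁺) ≈ -2.4). Neutral; leaves from a protonated ether (an oxonium ion, R–O(H)R'⁺).
(In practice CH₃CH₂–O(H)CH₃⁺ is made from CH₃CH₂–OCH₃ by protonation with concentrated HI, allowing neutral methanol, rather than methoxide, to depart.)

CH₃CH₂–O(H)CH₃⁺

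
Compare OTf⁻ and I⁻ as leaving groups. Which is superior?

OTf⁻ is the better leaving group.
pKₐ(CF₃SO₃H (triflic acid)) ≈ -14 versus pKₐ(HI) ≈ -10: OTf⁻ is the much weaker base.
Charge spread over three oxygens and a CF₃ group; the premier leaving group in synthesis.

OTf⁻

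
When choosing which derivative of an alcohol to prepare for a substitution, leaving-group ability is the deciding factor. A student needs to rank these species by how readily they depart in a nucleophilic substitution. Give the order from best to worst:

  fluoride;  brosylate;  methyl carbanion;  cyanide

A good leaving group is a weak base: the lower the pKₐ of its conjugate acid, the more readily it departs.
brosylate: pKₐ(p-BrC₆H₄SO₃H) ≈ -2.8
fluoride: pKₐ(HF) ≈ 3.2
cyanide: pKₐ(HCN) ≈ 9.2 — sp carbon stabilises the charge somewhat, but still a poor LG
methyl carbanion: pKₐ(CH₄) ≈ 48 — unstabilised carbanion; the worst conceivable leaving group

brosylate > fluoride > cyanide > methyl carbanion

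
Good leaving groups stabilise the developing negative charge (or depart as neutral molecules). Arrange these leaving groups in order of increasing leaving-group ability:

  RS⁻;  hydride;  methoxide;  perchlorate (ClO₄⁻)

hydride < methoxide < RS⁻ < perchlorate (ClO₄⁻)

A good leaving group is a weak base: the lower the pKₐ of its conjugate acid, the more readily it departs.
perchlorate (ClO₄⁻): pKₐ(HClO₄) ≈ -10 — extremely weak base; rarely used for safety reasons
RS⁻: pKₐ(RSH (a thiol)) ≈ 10.5 — moderately basic; rarely leaves without activation
methoxide: pKₐ(CH₃OH) ≈ 15.5 — strong base; alkoxides do not leave unassisted
hydride: pKₐ(H₂) ≈ 36 — extremely strong base; leaves only in special hydride-transfer contexts
Reversing gives the worst-to-best order requested.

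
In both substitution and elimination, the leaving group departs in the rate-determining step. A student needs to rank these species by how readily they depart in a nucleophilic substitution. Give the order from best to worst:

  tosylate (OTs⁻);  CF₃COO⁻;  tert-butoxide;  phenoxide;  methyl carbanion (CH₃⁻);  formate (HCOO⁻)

tosylate (OTs⁻) > CF₃COO⁻ > formate (HCOO⁻) > phenoxide > tert-butoxide > methyl carbanion (CH₃⁻)

The more stable X⁻ (or X) is on its own — i.e. the weaker a base it is — the better a leaving group it makes.
tosylate (OTs⁻): pKₐ(p-CH₃C₆H₄SO₃H (TsOH)) ≈ -2.8 — resonance-delocalised arenesulfonate
CF₃COO⁻: pKₐ(CF₃COOH) ≈ 0.2 — strongly electron-withdrawing CF₃ stabilises the carboxylate
formate (HCOO⁻): pKₐ(HCOOH) ≈ 3.8 — resonance-stabilised carboxylate
phenoxide: pKₐ(C₆H₅OH (phenol)) ≈ 10 — resonance into the ring helps, but still a poor LG
tert-butoxide: pKₐ(t-BuOH) ≈ 18 — bulky, strongly basic alkoxide
methyl carbanion (CH₃⁻): pKₐ(CH₄) ≈ 48 — unstabilised carbanion; the worst conceivable leaving group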